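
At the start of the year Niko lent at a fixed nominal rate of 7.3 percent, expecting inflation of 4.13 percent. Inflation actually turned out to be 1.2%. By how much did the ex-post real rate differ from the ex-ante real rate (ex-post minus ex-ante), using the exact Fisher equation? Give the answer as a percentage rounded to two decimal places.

2.98%

Ex-ante: (1 + 0.0730)/(1 + 0.0413) − 1 = 3.0443%
Ex-post: (1 + 0.0730)/(1 + 0.0120) − 1 = 6.0277%
Difference (ex-post − ex-ante) = 2.9834% → 2.98%.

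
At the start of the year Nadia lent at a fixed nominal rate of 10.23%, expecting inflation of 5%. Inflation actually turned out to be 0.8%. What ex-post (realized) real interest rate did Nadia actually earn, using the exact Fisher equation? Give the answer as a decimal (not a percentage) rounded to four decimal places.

0.0936

Ex-post: (1 + 0.1023)/(1 + 0.0080) − 1 = 9.3552%
So the realized real rate is 0.0936.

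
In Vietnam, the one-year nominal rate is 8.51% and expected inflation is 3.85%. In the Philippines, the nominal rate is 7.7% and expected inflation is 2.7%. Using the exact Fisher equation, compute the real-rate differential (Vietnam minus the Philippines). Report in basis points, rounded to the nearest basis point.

-38 basis points

Vietnam: (1 + 0.0851)/(1 + 0.0385) − 1 = 4.4872%
The Philippines: (1 + 0.0770)/(1 + 0.0270) − 1 = 4.8685%
Differential = 4.4872% − 4.8685% = -0.3813% → -38 basis points.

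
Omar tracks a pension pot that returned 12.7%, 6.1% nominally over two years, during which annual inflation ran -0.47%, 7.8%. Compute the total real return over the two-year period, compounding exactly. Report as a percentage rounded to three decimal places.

11.447%

Nominal growth factor = 1.1270 × 1.0610 = 1.1957470
Price-level growth factor = 0.9953 × 1.0780 = 1.0729334
Real growth factor = 1.1957470 / 1.0729334 = 1.1144653
Total real return = 1.1144653 − 1 → 11.447%.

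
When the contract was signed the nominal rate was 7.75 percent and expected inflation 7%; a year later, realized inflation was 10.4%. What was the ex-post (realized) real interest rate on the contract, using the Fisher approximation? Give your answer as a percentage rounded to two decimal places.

Ex-post: 7.75% − 10.4% = -2.650%
So the realized real rate is -2.65%.

-2.65%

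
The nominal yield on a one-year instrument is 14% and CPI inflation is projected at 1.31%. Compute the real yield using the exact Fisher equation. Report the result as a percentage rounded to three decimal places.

12.526%

By the Fisher equation, 1 + r = (1 + i)/(1 + π).
1 + r = 1.14000 / 1.01310 = 1.125259
r = 1.125259 − 1 = 12.5259%, i.e. 12.526%.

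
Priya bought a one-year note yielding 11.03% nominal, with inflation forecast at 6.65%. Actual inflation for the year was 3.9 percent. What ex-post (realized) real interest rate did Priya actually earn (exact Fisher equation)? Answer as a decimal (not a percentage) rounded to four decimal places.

Ex-post: (1 + 0.1103)/(1 + 0.0390) − 1 = 6.8624%
So the realized real rate is 0.0686.

0.0686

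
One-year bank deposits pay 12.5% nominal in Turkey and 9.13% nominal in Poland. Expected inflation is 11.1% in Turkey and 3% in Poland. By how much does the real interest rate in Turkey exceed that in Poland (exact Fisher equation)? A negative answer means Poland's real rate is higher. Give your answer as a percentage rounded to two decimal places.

-4.69%

Turkey: (1 + 0.1250)/(1 + 0.1110) − 1 = 1.2601%
Poland: (1 + 0.0913)/(1 + 0.0300) − 1 = 5.9515%
Differential = 1.2601% − 5.9515% = -4.6913% → -4.69%.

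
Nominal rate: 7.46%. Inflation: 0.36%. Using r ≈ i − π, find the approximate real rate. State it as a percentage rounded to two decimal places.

r ≈ i − π = 7.46% − 0.36% = 7.10%.

7.10%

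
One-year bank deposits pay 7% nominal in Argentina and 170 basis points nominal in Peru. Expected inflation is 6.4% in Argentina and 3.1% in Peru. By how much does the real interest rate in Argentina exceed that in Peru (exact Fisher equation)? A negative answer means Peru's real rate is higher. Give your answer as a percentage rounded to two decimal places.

Argentina: (1 + 0.0700)/(1 + 0.0640) − 1 = 0.5639%
Peru: (1 + 0.0170)/(1 + 0.0310) − 1 = -1.3579%
Differential = 0.5639% − (-1.3579%) = 1.9218% → 1.92%.

1.92%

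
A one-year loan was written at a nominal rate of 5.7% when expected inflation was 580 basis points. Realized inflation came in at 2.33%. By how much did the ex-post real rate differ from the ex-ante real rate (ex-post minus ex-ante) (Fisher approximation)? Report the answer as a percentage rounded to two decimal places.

3.47%

Ex-ante: 5.7% − 5.8% = -0.100%
Ex-post: 5.7% − 2.33% = 3.370%
Difference (ex-post − ex-ante) = 3.4700% → 3.47%.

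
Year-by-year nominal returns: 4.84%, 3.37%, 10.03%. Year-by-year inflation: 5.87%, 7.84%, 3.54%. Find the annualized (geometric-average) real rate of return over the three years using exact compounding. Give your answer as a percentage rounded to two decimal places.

0.29%

Nominal growth factor = 1.0484 × 1.0337 × 1.1003 = 1.19242931
Price-level growth factor = 1.0587 × 1.0784 × 1.0354 = 1.18211833
Real growth factor = 1.19242931 / 1.18211833 = 1.00872245
Annualized real rate = 1.00872245^(1/3) − 1 = 0.2899% → 0.29%.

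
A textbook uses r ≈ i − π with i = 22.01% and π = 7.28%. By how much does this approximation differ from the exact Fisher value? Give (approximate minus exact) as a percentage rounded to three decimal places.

Approximate: r ≈ 22.010% − 7.280% = 14.7300%
Exact: (1 + 0.2201)/(1 + 0.0728) − 1 = 13.7304%
Error = 14.7300% − 13.7304% = 0.9996% → 1.000%.

1.000%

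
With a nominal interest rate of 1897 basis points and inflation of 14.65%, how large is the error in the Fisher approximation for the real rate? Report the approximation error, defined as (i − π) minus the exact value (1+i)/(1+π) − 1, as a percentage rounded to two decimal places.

Approximate: r ≈ 18.970% − 14.650% = 4.3200%
Exact: (1 + 0.1897)/(1 + 0.1465) − 1 = 3.7680%
Error = 4.3200% − 3.7680% = 0.5520% → 0.55%.

0.55%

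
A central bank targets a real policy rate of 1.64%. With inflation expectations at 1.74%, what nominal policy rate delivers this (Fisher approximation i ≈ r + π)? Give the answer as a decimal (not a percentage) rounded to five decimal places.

0.03380

i ≈ r + π = 1.64% + 1.74% = 0.03380.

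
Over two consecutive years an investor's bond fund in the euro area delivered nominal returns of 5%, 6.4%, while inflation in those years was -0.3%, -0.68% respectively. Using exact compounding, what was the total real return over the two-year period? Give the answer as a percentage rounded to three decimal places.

12.823%

Nominal growth factor = 1.0500 × 1.0640 = 1.117200
Price-level growth factor = 0.9970 × 0.9932 = 0.990220
Real growth factor = 1.117200 / 0.990220 = 1.128234
Total real return = 1.128234 − 1 → 12.823%.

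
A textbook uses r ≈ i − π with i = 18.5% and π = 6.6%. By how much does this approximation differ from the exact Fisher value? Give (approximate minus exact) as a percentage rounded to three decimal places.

0.737%

Approximate: r ≈ 18.500% − 6.600% = 11.9000%
Exact: (1 + 0.1850)/(1 + 0.0660) − 1 = 11.1632%
Error = 11.9000% − 11.1632% = 0.7368% → 0.737%.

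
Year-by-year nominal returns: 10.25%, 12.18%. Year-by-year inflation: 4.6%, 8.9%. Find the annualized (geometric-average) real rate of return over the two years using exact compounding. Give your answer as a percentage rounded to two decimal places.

Compound the nominal returns: 1.1025 × 1.1218 = 1.23678450.
Compound inflation: 1.0460 × 1.0890 = 1.13909400.
Deflate: 1.23678450 / 1.13909400 = 1.08576158.
Annualized real rate = 1.08576158^(1/2) − 1 = 4.1999% → 4.20%.

4.20%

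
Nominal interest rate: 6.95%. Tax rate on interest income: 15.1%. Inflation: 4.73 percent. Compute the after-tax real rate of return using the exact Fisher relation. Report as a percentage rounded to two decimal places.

1.12%

After-tax nominal return = 6.95% × (1 − 0.151) = 5.90055%.
1 + r = 1.0590055 / 1.04730 = 1.011177
After-tax real rate = 1.011177 − 1 → 1.12%.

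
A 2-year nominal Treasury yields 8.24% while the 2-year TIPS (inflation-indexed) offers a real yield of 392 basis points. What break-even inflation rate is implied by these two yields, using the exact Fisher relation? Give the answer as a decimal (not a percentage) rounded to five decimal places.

0.04157

(1 + π) = (1 + i)/(1 + r) = 1.08240 / 1.03920 = 1.041570
Break-even inflation = 1.041570 − 1 → 0.04157.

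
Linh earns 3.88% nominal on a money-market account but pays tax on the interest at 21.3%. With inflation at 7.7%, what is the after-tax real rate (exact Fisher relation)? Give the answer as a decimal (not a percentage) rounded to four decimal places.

After-tax nominal return = 3.88% × (1 − 0.213) = 3.05356%.
1 + r = 1.0305356 / 1.07700 = 0.956858
After-tax real rate = 0.956858 − 1 → -0.0431.

-0.0431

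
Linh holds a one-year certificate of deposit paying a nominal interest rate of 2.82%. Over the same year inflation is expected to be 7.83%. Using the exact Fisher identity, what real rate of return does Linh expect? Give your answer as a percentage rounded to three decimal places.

-4.646%

By the Fisher identity, 1 + r = (1 + i)/(1 + π).
1 + r = 1.02820 / 1.07830 = 0.953538
r = 0.953538 − 1 = -4.6462%, i.e. -4.646%.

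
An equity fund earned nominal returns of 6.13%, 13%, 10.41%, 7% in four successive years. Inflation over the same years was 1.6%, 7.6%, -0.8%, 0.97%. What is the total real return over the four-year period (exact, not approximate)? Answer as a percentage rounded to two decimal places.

Nominal growth factor = 1.0613 × 1.1300 × 1.1041 × 1.0700 = 1.416801
Price-level growth factor = 1.0160 × 1.0760 × 0.9920 × 1.0097 = 1.094990
Real growth factor = 1.416801 / 1.094990 = 1.293894
Total real return = 1.293894 − 1 → 29.39%.

29.39%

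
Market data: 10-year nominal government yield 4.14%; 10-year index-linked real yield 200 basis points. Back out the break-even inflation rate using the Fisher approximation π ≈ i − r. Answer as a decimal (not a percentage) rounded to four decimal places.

π ≈ i − r = 4.14% − 2% → 0.0214.

0.0214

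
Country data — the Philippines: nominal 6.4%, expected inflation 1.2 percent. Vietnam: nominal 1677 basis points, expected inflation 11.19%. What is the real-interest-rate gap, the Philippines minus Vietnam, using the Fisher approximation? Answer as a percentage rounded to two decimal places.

-0.38%

The Philippines: 6.4% − 1.2% = 5.200%
Vietnam: 16.77% − 11.19% = 5.580%
Differential = -0.380% → -0.38%.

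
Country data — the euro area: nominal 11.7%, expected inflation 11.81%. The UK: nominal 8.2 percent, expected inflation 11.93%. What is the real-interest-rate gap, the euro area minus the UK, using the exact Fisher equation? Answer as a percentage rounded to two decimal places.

The euro area: (1 + 0.1170)/(1 + 0.1181) − 1 = -0.0984%
The UK: (1 + 0.0820)/(1 + 0.1193) − 1 = -3.3324%
Differential = -0.0984% − (-3.3324%) = 3.2341% → 3.23%.

3.23%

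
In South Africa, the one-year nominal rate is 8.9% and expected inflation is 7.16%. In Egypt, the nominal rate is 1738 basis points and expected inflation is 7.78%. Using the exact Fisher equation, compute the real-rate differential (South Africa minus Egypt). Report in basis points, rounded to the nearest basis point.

-728 basis points

South Africa: (1 + 0.0890)/(1 + 0.0716) − 1 = 1.6237%
Egypt: (1 + 0.1738)/(1 + 0.0778) − 1 = 8.9070%
Differential = 1.6237% − 8.9070% = -7.2833% → -728 basis points.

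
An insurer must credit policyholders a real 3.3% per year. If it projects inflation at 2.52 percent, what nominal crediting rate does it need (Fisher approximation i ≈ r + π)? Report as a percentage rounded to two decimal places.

i ≈ r + π = 3.3% + 2.52% = 5.82%.

5.82%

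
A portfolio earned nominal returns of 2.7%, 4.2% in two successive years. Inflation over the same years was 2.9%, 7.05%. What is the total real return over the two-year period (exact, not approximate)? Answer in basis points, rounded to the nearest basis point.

Compound the nominal returns: 1.0270 × 1.0420 = 1.070134.
Compound inflation: 1.0290 × 1.0705 = 1.101545.
Deflate: 1.070134 / 1.101545 = 0.971485.
Total real return = 0.971485 − 1 → -285 basis points.

-285 basis points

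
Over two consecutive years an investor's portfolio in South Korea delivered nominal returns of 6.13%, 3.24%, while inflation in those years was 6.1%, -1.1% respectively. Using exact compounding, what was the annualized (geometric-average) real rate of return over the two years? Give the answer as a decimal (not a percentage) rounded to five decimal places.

Nominal growth factor = 1.0613 × 1.0324 = 1.09568612
Price-level growth factor = 1.0610 × 0.9890 = 1.04932900
Real growth factor = 1.09568612 / 1.04932900 = 1.04417787
Annualized real rate = 1.04417787^(1/2) − 1 = 2.1850% → 0.02185.

0.02185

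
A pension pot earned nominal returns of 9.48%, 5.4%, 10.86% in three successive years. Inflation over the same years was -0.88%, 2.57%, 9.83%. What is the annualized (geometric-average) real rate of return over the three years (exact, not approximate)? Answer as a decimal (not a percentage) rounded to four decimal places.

0.0464

Nominal growth factor = 1.0948 × 1.0540 × 1.1086 = 1.27923483
Price-level growth factor = 0.9912 × 1.0257 × 1.0983 = 1.11661288
Real growth factor = 1.27923483 / 1.11661288 = 1.14563861
Annualized real rate = 1.14563861^(1/3) − 1 = 4.6363% → 0.0464.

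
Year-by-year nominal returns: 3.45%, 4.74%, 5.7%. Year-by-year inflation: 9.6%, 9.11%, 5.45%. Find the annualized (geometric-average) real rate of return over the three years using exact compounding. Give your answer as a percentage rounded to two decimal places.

-3.16%

Compound the nominal returns: 1.0345 × 1.0474 × 1.0570 = 1.14529681.
Compound inflation: 1.0960 × 1.0911 × 1.0545 = 1.26101919.
Deflate: 1.14529681 / 1.26101919 = 0.90823108.
Annualized real rate = 0.90823108^(1/3) − 1 = -3.1576% → -3.16%.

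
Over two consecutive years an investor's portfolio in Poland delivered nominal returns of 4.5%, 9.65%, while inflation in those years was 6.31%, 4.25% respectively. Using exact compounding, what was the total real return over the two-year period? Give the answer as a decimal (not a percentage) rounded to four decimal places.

0.0339

Nominal growth factor = 1.0450 × 1.0965 = 1.145843
Price-level growth factor = 1.0631 × 1.0425 = 1.108282
Real growth factor = 1.145843 / 1.108282 = 1.033891
Total real return = 1.033891 − 1 → 0.0339.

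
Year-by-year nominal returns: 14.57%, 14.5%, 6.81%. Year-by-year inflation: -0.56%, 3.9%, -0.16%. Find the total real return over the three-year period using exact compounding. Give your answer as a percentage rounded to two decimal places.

Compound the nominal returns: 1.1457 × 1.1450 × 1.0681 = 1.401162.
Compound inflation: 0.9944 × 1.0390 × 0.9984 = 1.031529.
Deflate: 1.401162 / 1.031529 = 1.358336.
Total real return = 1.358336 − 1 → 35.83%.

35.83%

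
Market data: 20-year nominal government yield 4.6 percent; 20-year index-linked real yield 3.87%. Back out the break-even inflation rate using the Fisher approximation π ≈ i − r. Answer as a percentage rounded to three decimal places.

0.730%

π ≈ i − r = 4.6% − 3.87% → 0.730%.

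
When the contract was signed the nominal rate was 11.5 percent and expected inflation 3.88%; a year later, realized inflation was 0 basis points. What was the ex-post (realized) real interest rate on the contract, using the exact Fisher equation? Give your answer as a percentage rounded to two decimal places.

Ex-post: (1 + 0.1150)/(1 + 0.0000) − 1 = 11.5000%
So the realized real rate is 11.50%.

11.50%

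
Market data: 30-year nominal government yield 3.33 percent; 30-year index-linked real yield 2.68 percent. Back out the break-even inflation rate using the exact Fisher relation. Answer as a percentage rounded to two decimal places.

(1 + π) = (1 + i)/(1 + r) = 1.03330 / 1.02680 = 1.006330
Break-even inflation = 1.006330 − 1 → 0.63%.

0.63%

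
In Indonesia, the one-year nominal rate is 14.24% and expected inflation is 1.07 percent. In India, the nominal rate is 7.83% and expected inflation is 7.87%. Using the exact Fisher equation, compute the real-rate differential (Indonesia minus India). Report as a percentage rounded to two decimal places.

Indonesia: (1 + 0.1424)/(1 + 0.0107) − 1 = 13.0306%
India: (1 + 0.0783)/(1 + 0.0787) − 1 = -0.0371%
Differential = 13.0306% − (-0.0371%) = 13.0677% → 13.07%.

13.07%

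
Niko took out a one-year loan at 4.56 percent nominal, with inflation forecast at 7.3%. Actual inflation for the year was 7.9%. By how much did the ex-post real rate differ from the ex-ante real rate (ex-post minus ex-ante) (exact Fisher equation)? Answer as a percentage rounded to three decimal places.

Ex-ante: (1 + 0.0456)/(1 + 0.0730) − 1 = -2.5536%
Ex-post: (1 + 0.0456)/(1 + 0.0790) − 1 = -3.0955%
Difference (ex-post − ex-ante) = -0.5419% → -0.542%.

-0.542%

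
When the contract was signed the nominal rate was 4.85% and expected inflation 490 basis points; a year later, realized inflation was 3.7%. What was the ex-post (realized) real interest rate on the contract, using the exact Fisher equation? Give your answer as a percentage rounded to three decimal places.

Ex-post: (1 + 0.0485)/(1 + 0.0370) − 1 = 1.1090%
So the realized real rate is 1.109%.

1.109%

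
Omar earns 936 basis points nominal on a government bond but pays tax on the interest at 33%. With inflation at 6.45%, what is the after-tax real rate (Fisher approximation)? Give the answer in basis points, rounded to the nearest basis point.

After-tax nominal return = 9.36% × (1 − 0.33) = 6.2712%.
r ≈ 6.2712% − 6.45% → -18 basis points.

-18 basis points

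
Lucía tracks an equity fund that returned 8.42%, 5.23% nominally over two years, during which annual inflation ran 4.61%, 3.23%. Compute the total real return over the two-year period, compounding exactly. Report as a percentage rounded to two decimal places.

5.65%

Compound the nominal returns: 1.0842 × 1.0523 = 1.140904.
Compound inflation: 1.0461 × 1.0323 = 1.079889.
Deflate: 1.140904 / 1.079889 = 1.056501.
Total real return = 1.056501 − 1 → 5.65%.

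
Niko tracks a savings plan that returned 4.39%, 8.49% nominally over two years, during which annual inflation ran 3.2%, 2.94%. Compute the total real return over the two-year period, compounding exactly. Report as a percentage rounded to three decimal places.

6.607%

Nominal growth factor = 1.0439 × 1.0849 = 1.132527
Price-level growth factor = 1.0320 × 1.0294 = 1.062341
Real growth factor = 1.132527 / 1.062341 = 1.066068
Total real return = 1.066068 − 1 → 6.607%.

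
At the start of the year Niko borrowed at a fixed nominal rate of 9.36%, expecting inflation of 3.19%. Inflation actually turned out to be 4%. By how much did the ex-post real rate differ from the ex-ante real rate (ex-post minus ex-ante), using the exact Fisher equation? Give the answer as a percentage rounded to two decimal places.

Ex-ante: (1 + 0.0936)/(1 + 0.0319) − 1 = 5.9793%
Ex-post: (1 + 0.0936)/(1 + 0.0400) − 1 = 5.1538%
Difference (ex-post − ex-ante) = -0.8254% → -0.83%.

-0.83%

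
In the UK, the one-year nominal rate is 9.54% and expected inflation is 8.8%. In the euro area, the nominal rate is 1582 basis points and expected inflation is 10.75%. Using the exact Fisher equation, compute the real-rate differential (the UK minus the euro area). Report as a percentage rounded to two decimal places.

-3.90%

The UK: (1 + 0.0954)/(1 + 0.0880) − 1 = 0.6801%
The euro area: (1 + 0.1582)/(1 + 0.1075) − 1 = 4.5779%
Differential = 0.6801% − 4.5779% = -3.8977% → -3.90%.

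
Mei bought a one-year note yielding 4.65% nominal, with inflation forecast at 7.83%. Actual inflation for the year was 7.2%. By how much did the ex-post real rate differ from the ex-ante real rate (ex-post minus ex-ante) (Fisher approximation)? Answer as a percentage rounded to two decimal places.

Ex-ante: 4.65% − 7.83% = -3.180%
Ex-post: 4.65% − 7.2% = -2.550%
Difference (ex-post − ex-ante) = 0.6300% → 0.63%.

0.63%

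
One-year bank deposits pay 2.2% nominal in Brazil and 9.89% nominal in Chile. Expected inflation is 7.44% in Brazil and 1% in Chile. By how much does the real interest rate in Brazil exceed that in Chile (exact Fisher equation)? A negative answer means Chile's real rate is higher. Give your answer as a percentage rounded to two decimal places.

-13.68%

Brazil: (1 + 0.0220)/(1 + 0.0744) − 1 = -4.8771%
Chile: (1 + 0.0989)/(1 + 0.0100) − 1 = 8.8020%
Differential = -4.8771% − 8.8020% = -13.6791% → -13.68%.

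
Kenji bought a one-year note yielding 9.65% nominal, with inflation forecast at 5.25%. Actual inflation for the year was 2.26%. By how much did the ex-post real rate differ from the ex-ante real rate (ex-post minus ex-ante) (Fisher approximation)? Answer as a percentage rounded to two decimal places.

Ex-ante: 9.65% − 5.25% = 4.400%
Ex-post: 9.65% − 2.26% = 7.390%
Difference (ex-post − ex-ante) = 2.9900% → 2.99%.

2.99%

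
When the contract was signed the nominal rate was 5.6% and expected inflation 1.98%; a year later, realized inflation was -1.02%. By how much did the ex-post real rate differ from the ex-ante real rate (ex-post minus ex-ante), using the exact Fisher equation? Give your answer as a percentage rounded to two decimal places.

Ex-ante: (1 + 0.0560)/(1 + 0.0198) − 1 = 3.5497%
Ex-post: (1 + 0.0560)/(1 − 0.0102) − 1 = 6.6882%
Difference (ex-post − ex-ante) = 3.1385% → 3.14%.

3.14%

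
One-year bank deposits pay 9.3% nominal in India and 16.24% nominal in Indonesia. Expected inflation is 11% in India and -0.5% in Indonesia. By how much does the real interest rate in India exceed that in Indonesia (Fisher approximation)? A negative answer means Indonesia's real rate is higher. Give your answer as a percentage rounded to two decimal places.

-18.44%

India: 9.3% − 11% = -1.700%
Indonesia: 16.24% − (-0.5%) = 16.740%
Differential = -18.440% → -18.44%.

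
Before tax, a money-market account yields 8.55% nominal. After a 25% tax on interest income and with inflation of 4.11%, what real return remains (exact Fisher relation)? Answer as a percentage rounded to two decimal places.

After-tax nominal return = 8.55% × (1 − 0.25) = 6.4125%.
1 + r = 1.064125 / 1.04110 = 1.022116
After-tax real rate = 1.022116 − 1 → 2.21%.

2.21%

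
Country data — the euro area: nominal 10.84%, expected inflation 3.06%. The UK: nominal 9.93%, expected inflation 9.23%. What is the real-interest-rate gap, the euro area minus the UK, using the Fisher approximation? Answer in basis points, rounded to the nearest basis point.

708 basis points

The euro area: 10.84% − 3.06% = 7.780%
The UK: 9.93% − 9.23% = 0.700%
Differential = 7.080% → 708 basis points.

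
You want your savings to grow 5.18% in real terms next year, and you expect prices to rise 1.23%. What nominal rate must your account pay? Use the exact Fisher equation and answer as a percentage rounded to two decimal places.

(1 + i) = (1 + r)(1 + π) = 1.05180 × 1.01230 = 1.06473714
i = 1.06473714 − 1, so the required nominal rate is 6.47%.

6.47%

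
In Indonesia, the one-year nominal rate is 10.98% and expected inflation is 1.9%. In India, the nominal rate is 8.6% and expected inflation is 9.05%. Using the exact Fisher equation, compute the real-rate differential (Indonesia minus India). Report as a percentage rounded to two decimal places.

Indonesia: (1 + 0.1098)/(1 + 0.0190) − 1 = 8.9107%
India: (1 + 0.0860)/(1 + 0.0905) − 1 = -0.4127%
Differential = 8.9107% − (-0.4127%) = 9.3234% → 9.32%.

9.32%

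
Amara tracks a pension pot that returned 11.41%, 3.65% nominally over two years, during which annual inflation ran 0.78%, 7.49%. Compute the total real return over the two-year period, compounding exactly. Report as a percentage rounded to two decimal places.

6.60%

Nominal growth factor = 1.1141 × 1.0365 = 1.154765
Price-level growth factor = 1.0078 × 1.0749 = 1.083284
Real growth factor = 1.154765 / 1.083284 = 1.065985
Total real return = 1.065985 − 1 → 6.60%.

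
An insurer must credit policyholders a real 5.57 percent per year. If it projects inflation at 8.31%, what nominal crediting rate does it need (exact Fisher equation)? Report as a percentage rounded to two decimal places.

14.34%

(1 + i) = (1 + r)(1 + π) = 1.05570 × 1.08310 = 1.14342867
i = 1.14342867 − 1, so the required nominal rate is 14.34%.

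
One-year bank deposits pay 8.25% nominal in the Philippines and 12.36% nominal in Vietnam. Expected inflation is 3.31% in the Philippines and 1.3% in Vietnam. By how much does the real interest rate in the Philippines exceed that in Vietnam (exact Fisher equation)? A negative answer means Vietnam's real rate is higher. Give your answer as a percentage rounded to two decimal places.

The Philippines: (1 + 0.0825)/(1 + 0.0331) − 1 = 4.7817%
Vietnam: (1 + 0.1236)/(1 + 0.0130) − 1 = 10.9181%
Differential = 4.7817% − 10.9181% = -6.1363% → -6.14%.

-6.14%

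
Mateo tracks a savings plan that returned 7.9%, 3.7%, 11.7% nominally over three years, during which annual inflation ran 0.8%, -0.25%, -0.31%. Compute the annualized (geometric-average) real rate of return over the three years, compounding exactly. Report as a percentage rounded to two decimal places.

Nominal growth factor = 1.0790 × 1.0370 × 1.1170 = 1.24983699
Price-level growth factor = 1.0080 × 0.9975 × 0.9969 = 1.00236301
Real growth factor = 1.24983699 / 1.00236301 = 1.24689057
Annualized real rate = 1.24689057^(1/3) − 1 = 7.6323% → 7.63%.

7.63%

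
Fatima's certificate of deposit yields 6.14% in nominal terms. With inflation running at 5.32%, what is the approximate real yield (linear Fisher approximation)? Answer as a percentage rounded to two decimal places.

0.82%

r ≈ i − π = 6.14% − 5.32% = 0.82%.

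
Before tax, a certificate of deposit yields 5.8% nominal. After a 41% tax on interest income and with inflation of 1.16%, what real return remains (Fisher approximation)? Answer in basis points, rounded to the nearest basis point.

226 basis points

After-tax nominal return = 5.8% × (1 − 0.41) = 3.4220%.
r ≈ 3.4220% − 1.16% → 226 basis points.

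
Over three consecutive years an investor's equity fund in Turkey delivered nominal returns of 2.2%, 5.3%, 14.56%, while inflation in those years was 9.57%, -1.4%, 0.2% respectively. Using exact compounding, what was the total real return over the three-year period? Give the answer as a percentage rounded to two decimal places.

13.89%

Compound the nominal returns: 1.0220 × 1.0530 × 1.1456 = 1.232856.
Compound inflation: 1.0957 × 0.9860 × 1.0020 = 1.082521.
Deflate: 1.232856 / 1.082521 = 1.138875.
Total real return = 1.138875 − 1 → 13.89%.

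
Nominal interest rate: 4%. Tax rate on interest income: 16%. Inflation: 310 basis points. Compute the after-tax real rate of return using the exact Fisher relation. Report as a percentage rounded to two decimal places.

After-tax nominal return = 4% × (1 − 0.16) = 3.3600%.
1 + r = 1.03360 / 1.03100 = 1.002522
After-tax real rate = 1.002522 − 1 → 0.25%.

0.25%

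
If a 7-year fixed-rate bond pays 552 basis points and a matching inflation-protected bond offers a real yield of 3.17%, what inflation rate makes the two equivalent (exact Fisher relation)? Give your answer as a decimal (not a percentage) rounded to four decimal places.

(1 + π) = (1 + i)/(1 + r) = 1.05520 / 1.03170 = 1.022778
Break-even inflation = 1.022778 − 1 → 0.0228.

0.0228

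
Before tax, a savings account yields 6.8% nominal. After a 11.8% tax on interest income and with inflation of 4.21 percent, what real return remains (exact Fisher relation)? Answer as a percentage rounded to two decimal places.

After-tax nominal return = 6.8% × (1 − 0.118) = 5.9976%.
1 + r = 1.059976 / 1.04210 = 1.017154
After-tax real rate = 1.017154 − 1 → 1.72%.

1.72%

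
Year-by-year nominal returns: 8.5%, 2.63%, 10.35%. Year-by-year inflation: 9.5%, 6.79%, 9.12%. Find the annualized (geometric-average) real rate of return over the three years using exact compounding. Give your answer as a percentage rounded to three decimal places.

-1.249%

Compound the nominal returns: 1.0850 × 1.0263 × 1.1035 = 1.22878642.
Compound inflation: 1.0950 × 1.0679 × 1.0912 = 1.27599527.
Deflate: 1.22878642 / 1.27599527 = 0.96300234.
Annualized real rate = 0.96300234^(1/3) − 1 = -1.2488% → -1.249%.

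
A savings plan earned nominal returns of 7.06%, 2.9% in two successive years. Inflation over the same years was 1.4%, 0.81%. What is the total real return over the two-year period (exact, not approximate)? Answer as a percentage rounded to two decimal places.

Compound the nominal returns: 1.0706 × 1.0290 = 1.101647.
Compound inflation: 1.0140 × 1.0081 = 1.022213.
Deflate: 1.101647 / 1.022213 = 1.077708.
Total real return = 1.077708 − 1 → 7.77%.

7.77%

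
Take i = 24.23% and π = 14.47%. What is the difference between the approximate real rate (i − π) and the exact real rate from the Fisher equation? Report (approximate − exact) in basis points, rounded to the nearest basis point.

123 basis points

Approximate: r ≈ 24.230% − 14.470% = 9.7600%
Exact: (1 + 0.2423)/(1 + 0.1447) − 1 = 8.5263%
Error = 9.7600% − 8.5263% = 1.2337% → 123 basis points.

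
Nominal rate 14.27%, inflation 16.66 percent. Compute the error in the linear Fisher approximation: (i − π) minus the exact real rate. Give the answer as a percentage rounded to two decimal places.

-0.34%

Approximate: r ≈ 14.270% − 16.660% = -2.3900%
Exact: (1 + 0.1427)/(1 + 0.1666) − 1 = -2.0487%
Error = -2.3900% − (-2.0487%) = -0.3413% → -0.34%.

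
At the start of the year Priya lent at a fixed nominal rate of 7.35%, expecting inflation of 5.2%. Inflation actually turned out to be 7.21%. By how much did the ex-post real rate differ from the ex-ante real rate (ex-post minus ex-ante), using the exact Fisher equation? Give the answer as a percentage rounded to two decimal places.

-1.91%

Ex-ante: (1 + 0.0735)/(1 + 0.0520) − 1 = 2.0437%
Ex-post: (1 + 0.0735)/(1 + 0.0721) − 1 = 0.1306%
Difference (ex-post − ex-ante) = -1.9131% → -1.91%.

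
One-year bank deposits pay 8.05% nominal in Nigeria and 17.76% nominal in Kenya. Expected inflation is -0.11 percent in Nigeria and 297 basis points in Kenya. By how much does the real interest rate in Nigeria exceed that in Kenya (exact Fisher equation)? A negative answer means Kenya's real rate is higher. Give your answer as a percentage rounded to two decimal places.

Nigeria: (1 + 0.0805)/(1 − 0.0011) − 1 = 8.1690%
Kenya: (1 + 0.1776)/(1 + 0.0297) − 1 = 14.3634%
Differential = 8.1690% − 14.3634% = -6.1944% → -6.19%.

-6.19%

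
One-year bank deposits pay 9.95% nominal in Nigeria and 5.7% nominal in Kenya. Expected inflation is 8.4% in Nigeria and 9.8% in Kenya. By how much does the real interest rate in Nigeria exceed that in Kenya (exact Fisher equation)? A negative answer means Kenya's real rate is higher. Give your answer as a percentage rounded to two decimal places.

Nigeria: (1 + 0.0995)/(1 + 0.0840) − 1 = 1.4299%
Kenya: (1 + 0.0570)/(1 + 0.0980) − 1 = -3.7341%
Differential = 1.4299% − (-3.7341%) = 5.1640% → 5.16%.

5.16%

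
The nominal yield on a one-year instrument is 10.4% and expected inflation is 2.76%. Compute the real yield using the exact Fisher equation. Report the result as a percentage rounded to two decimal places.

7.43%

By the Fisher identity, 1 + r = (1 + i)/(1 + π).
1 + r = 1.10400 / 1.02760 = 1.074348
r = 1.074348 − 1 = 7.4348%, i.e. 7.43%.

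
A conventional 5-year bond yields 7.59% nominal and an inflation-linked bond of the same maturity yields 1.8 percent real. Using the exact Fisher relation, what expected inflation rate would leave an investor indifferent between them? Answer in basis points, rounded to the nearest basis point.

(1 + π) = (1 + i)/(1 + r) = 1.07590 / 1.01800 = 1.056876
Break-even inflation = 1.056876 − 1 → 569 basis points.

569 basis points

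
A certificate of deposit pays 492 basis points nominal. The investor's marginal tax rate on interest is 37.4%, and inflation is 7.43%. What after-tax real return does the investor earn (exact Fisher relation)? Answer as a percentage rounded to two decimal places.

-4.05%

After-tax nominal return = 4.92% × (1 − 0.374) = 3.07992%.
1 + r = 1.0307992 / 1.07430 = 0.959508
After-tax real rate = 0.959508 − 1 → -4.05%.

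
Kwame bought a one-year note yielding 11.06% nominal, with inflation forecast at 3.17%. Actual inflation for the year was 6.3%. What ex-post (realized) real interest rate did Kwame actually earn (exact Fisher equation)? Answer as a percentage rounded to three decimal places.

4.478%

Ex-post: (1 + 0.1106)/(1 + 0.0630) − 1 = 4.4779%
So the realized real rate is 4.478%.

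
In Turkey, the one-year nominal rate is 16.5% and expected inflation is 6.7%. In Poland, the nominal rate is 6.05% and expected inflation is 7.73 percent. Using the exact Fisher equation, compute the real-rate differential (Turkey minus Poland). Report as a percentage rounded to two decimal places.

Turkey: (1 + 0.1650)/(1 + 0.0670) − 1 = 9.1846%
Poland: (1 + 0.0605)/(1 + 0.0773) − 1 = -1.5595%
Differential = 9.1846% − (-1.5595%) = 10.7441% → 10.74%.

10.74%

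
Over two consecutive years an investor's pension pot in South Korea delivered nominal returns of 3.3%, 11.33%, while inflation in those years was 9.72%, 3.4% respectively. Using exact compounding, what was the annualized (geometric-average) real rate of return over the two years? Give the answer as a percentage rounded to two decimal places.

0.68%

Nominal growth factor = 1.0330 × 1.1133 = 1.15003890
Price-level growth factor = 1.0972 × 1.0340 = 1.13450480
Real growth factor = 1.15003890 / 1.13450480 = 1.01369241
Annualized real rate = 1.01369241^(1/2) − 1 = 0.6823% → 0.68%.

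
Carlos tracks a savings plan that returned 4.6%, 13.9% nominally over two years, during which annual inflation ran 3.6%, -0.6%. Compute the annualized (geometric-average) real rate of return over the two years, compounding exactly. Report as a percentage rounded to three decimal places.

7.561%

Compound the nominal returns: 1.0460 × 1.1390 = 1.19139400.
Compound inflation: 1.0360 × 0.9940 = 1.02978400.
Deflate: 1.19139400 / 1.02978400 = 1.15693582.
Annualized real rate = 1.15693582^(1/2) − 1 = 7.5610% → 7.561%.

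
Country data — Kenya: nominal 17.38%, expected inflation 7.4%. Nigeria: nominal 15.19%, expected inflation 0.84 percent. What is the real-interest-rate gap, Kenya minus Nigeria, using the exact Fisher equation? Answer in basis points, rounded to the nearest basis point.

Kenya: (1 + 0.1738)/(1 + 0.0740) − 1 = 9.2924%
Nigeria: (1 + 0.1519)/(1 + 0.0084) − 1 = 14.2305%
Differential = 9.2924% − 14.2305% = -4.9381% → -494 basis points.

-494 basis points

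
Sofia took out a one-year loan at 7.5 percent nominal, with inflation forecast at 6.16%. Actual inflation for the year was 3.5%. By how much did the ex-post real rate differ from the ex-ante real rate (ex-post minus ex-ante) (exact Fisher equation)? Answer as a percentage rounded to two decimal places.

Ex-ante: (1 + 0.0750)/(1 + 0.0616) − 1 = 1.2622%
Ex-post: (1 + 0.0750)/(1 + 0.0350) − 1 = 3.8647%
Difference (ex-post − ex-ante) = 2.6025% → 2.60%.

2.60%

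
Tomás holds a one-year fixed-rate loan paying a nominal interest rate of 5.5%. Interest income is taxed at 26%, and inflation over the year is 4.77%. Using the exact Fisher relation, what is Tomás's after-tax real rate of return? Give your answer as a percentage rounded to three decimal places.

-0.668%

After-tax nominal return = 5.5% × (1 − 0.26) = 4.0700%.
1 + r = 1.04070 / 1.04770 = 0.993319
After-tax real rate = 0.993319 − 1 → -0.668%.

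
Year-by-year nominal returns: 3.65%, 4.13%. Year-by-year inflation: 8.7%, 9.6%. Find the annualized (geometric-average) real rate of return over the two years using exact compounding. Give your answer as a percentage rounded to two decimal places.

-4.82%

Compound the nominal returns: 1.0365 × 1.0413 = 1.07930745.
Compound inflation: 1.0870 × 1.0960 = 1.19135200.
Deflate: 1.07930745 / 1.19135200 = 0.90595177.
Annualized real rate = 0.90595177^(1/2) − 1 = -4.8185% → -4.82%.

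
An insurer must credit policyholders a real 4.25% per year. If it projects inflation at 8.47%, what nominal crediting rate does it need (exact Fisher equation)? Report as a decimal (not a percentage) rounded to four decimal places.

(1 + i) = (1 + r)(1 + π) = 1.04250 × 1.08470 = 1.13079975
i = 1.13079975 − 1, so the required nominal rate is 0.1308.

0.1308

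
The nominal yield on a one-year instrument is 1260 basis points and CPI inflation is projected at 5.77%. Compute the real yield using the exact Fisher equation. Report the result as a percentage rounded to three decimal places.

6.457%

By the Fisher relation, 1 + r = (1 + i)/(1 + π).
1 + r = 1.12600 / 1.05770 = 1.064574
r = 1.064574 − 1 = 6.4574%, i.e. 6.457%.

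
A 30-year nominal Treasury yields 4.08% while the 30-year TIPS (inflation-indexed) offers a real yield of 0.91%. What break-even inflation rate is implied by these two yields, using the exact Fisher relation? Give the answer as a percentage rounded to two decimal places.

3.14%

(1 + π) = (1 + i)/(1 + r) = 1.04080 / 1.00910 = 1.031414
Break-even inflation = 1.031414 − 1 → 3.14%.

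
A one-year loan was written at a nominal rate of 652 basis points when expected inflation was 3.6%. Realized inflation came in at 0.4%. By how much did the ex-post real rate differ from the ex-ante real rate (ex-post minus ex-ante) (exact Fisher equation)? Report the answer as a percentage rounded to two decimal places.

Ex-ante: (1 + 0.0652)/(1 + 0.0360) − 1 = 2.8185%
Ex-post: (1 + 0.0652)/(1 + 0.0040) − 1 = 6.0956%
Difference (ex-post − ex-ante) = 3.2771% → 3.28%.

3.28%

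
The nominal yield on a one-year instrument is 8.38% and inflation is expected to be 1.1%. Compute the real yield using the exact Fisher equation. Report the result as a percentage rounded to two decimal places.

1 + r = 1.08380 / 1.01100 = 1.072008
r = 1.072008 − 1 = 7.2008%, i.e. 7.20%.

7.20%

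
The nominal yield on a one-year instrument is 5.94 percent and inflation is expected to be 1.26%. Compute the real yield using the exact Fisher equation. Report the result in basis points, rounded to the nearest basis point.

462 basis points

By the Fisher equation, 1 + r = (1 + i)/(1 + π).
1 + r = 1.05940 / 1.01260 = 1.046218
r = 1.046218 − 1 = 4.6218%, i.e. 462 basis points.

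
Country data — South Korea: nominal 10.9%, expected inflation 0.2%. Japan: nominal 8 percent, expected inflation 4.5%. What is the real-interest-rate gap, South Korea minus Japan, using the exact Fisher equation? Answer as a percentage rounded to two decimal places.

7.33%

South Korea: (1 + 0.1090)/(1 + 0.0020) − 1 = 10.6786%
Japan: (1 + 0.0800)/(1 + 0.0450) − 1 = 3.3493%
Differential = 10.6786% − 3.3493% = 7.3294% → 7.33%.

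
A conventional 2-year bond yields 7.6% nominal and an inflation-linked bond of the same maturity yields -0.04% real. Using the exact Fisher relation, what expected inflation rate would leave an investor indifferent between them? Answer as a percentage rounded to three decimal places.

7.643%

(1 + π) = (1 + i)/(1 + r) = 1.07600 / 0.99960 = 1.076431
Break-even inflation = 1.076431 − 1 → 7.643%.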